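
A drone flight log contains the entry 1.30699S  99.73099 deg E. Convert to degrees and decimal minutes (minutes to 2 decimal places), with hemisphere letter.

Lat: minutes = (1.306990 − 1) × 60 = 18.4194
Lon: minutes = (99.730990 − 99) × 60 = 43.8594

1° 18.42′ S, 99° 43.86′ E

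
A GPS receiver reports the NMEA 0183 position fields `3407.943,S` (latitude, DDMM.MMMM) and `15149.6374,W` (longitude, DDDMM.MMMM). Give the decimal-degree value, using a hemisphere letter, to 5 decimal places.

φ: split at 2 digits → 34° and 7.943′; 34 + 7.943/60 = 34.132383
Longitude: degrees = first 3 digits = 151, minutes = 49.6374; 151 + 49.6374/60 = 151.827290

34.13238° S, 151.82729° W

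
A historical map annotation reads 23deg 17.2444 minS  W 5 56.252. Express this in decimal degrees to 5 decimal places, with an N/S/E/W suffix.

23.28741° S, 5.93753° W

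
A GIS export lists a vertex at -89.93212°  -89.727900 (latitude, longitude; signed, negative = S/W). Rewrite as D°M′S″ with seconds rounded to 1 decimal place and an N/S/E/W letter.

89°55′55.6″ S, 89°43′40.4″ W

Latitude is negative → S; |value| = 89.932120
φ: whole degrees 89; 55.92720′ → 55′ and 55.632″
Longitude is negative → W; |value| = 89.727900
Lon: 0.727900 × 60 = 43.67400′ → 43′, remainder × 60 = 40.440″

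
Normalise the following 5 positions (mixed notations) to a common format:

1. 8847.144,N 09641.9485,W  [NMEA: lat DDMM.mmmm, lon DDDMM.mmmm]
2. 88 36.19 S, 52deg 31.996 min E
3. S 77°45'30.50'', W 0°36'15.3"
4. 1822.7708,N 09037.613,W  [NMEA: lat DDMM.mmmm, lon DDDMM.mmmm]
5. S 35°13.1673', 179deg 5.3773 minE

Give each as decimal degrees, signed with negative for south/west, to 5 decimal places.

1. 88.78573, -96.69914
2. -88.60317, 52.53327
3. -77.75847, -0.60425
4. 18.37951, -90.62688
5. -35.21946, 179.08962

Point 1:
  Lat: split at 2 digits → 88° and 47.144′; 88 + 47.144/60 = 88.785733
  N → positive
  Longitude: degrees = first 3 digits = 96, minutes = 41.9485; 96 + 41.9485/60 = 96.699142
  W → negative
Point 2:
  φ: 36.19′ = 0.603167°; total 88.603167
  hemisphere S, so the sign is −
  Longitude: 31.996′ = 0.533267°; total 52.533267
  E → positive
Point 3:
  Latitude: 45′ + 30.5″ = 45.50833′; 77 + 45.50833/60 = 77.758472
  S → negative
  Longitude: 36′ + 15.3″ = 36.25500′; 0 + 36.25500/60 = 0.604250
  W ⇒ negate
Point 4:
  φ: split at 2 digits → 18° and 22.7708′; 18 + 22.7708/60 = 18.379513
  N ⇒ keep positive
  Lon: degrees = first 3 digits = 90, minutes = 37.613; 90 + 37.613/60 = 90.626883
  W → negative
Point 5:
  Latitude: 13.1673′ = 0.219455°; total 35.219455
  hemisphere S, so the sign is −
  λ: 179 + 5.3773/60 = 179.089622
  E ⇒ keep positive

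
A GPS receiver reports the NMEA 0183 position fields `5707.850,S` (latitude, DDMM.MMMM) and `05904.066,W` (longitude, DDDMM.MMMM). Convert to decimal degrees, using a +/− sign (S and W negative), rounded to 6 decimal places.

-57.130833, -59.067767

Lat: split at 2 digits → 57° and 7.85′; 57 + 7.85/60 = 57.1308333
S ⇒ negate
Lon: degrees = first 3 digits = 59, minutes = 4.066; 59 + 4.066/60 = 59.0677667
W ⇒ negate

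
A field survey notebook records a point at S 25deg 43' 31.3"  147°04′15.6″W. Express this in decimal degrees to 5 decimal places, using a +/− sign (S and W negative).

-25.72536, -147.07100

φ: 25° + 43/60 + 31.3/3600 = 25 + 0.716667 + 0.008694 = 25.725361
S → negative
Lon: 147 + 4/60 + 15.6/3600 = 147.071000
W → negative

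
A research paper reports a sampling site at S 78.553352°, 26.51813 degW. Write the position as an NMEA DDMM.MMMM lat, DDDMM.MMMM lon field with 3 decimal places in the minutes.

φ: 78° + 0.553352 × 60 = 78° 33.20112′
Longitude: minutes = (26.518130 − 26) × 60 = 31.08780

7833.201,S / 02631.088,W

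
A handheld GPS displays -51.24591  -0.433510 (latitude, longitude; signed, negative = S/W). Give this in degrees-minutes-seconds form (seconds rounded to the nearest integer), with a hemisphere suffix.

Latitude is negative → S; |value| = 51.245910
φ: 0.245910° → 14.75460′; 0.75460 × 60 = 45.28″
Longitude is negative → W; |value| = 0.433510
Longitude: 0.433510 × 60 = 26.01060′ → 26′, remainder × 60 = 0.64″

51°14′45″ S, 0°26′1″ W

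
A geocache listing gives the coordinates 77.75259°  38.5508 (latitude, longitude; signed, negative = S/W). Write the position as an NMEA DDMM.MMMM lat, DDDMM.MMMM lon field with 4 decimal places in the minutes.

φ: 77° + 0.752590 × 60 = 77° 45.155400′
Longitude: minutes = (38.550800 − 38) × 60 = 33.048000

7745.1554,N / 03833.0480,E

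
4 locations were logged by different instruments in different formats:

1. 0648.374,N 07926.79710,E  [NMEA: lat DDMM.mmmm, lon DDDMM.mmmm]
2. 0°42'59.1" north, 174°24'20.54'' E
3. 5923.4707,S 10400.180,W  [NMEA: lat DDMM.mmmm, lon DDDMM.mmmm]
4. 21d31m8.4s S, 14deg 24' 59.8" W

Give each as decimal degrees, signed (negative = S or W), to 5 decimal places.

Point 1:
  Lat: split at 2 digits → 06° and 48.374′; 6 + 48.374/60 = 6.806233
  N → positive
  Lon: degrees = first 3 digits = 79, minutes = 26.7971; 79 + 26.7971/60 = 79.446618
  E → positive
Point 2:
  Lat: 42′ + 59.1″ = 42.98500′; 0 + 42.98500/60 = 0.716417
  N → positive
  Lon: 24′ + 20.54″ = 24.34233′; 174 + 24.34233/60 = 174.405706
  E ⇒ keep positive
Point 3:
  Lat: split at 2 digits → 59° and 23.4707′; 59 + 23.4707/60 = 59.391178
  S ⇒ negate
  Lon: degrees = first 3 digits = 104, minutes = 0.18; 104 + 0.18/60 = 104.003000
  hemisphere W, so the sign is −
Point 4:
  Lat: 31′ + 8.4″ = 31.14000′; 21 + 31.14000/60 = 21.519000
  S ⇒ negate
  Lon: 14° + 24/60 + 59.8/3600 = 14 + 0.400000 + 0.016611 = 14.416611
  W ⇒ negate

1. 6.80623, 79.44662
2. 0.71642, 174.40571
3. -59.39118, -104.00300
4. -21.51900, -14.41661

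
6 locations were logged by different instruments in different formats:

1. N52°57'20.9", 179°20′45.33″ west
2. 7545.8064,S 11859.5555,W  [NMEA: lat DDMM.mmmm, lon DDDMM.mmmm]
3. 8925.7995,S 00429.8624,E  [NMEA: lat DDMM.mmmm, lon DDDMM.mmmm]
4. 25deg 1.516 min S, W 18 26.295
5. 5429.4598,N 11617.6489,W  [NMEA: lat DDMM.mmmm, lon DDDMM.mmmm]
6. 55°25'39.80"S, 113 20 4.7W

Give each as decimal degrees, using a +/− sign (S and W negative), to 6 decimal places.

1. 52.955806, -179.345925
2. -75.763440, -118.992592
3. -89.429992, 4.497707
4. -25.025267, -18.438250
5. 54.490997, -116.294148
6. -55.427722, -113.334639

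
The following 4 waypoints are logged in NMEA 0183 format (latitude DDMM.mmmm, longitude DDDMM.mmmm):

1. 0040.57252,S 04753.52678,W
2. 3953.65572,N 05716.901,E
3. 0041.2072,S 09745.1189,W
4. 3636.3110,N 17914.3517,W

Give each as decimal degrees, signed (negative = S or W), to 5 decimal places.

1. -0.67621, -47.89211
2. 39.89426, 57.28168
3. -0.68679, -97.75198
4. 36.60518, -179.23920

Point 1:
  Latitude: degrees = first 2 digits = 0, minutes = 40.57252; 0 + 40.57252/60 = 0.676209
  S → negative
  λ: split at 3 digits → 047° and 53.52678′; 47 + 53.52678/60 = 47.892113
  hemisphere W, so the sign is −
Point 2:
  φ: degrees = first 2 digits = 39, minutes = 53.65572; 39 + 53.65572/60 = 39.894262
  N ⇒ keep positive
  Lon: split at 3 digits → 057° and 16.901′; 57 + 16.901/60 = 57.281683
  E ⇒ keep positive
Point 3:
  Lat: degrees = first 2 digits = 0, minutes = 41.2072; 0 + 41.2072/60 = 0.686787
  S → negative
  Longitude: split at 3 digits → 097° and 45.1189′; 97 + 45.1189/60 = 97.751982
  hemisphere W, so the sign is −
Point 4:
  φ: split at 2 digits → 36° and 36.311′; 36 + 36.311/60 = 36.605183
  N → positive
  Lon: degrees = first 3 digits = 179, minutes = 14.3517; 179 + 14.3517/60 = 179.239195
  W → negative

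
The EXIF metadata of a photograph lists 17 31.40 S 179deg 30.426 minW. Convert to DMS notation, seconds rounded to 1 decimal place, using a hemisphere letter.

17°31′24.0″ S, 179°30′25.6″ W

Latitude: 31.40000′ → 31′ and 0.40000 × 60 = 24.000″
λ: fractional minutes 0.42600 × 60 = 25.560″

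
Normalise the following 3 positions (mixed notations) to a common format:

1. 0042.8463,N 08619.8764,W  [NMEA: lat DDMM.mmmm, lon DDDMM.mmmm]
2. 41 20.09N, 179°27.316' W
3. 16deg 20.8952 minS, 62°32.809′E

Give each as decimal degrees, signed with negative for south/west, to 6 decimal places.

Point 1:
  Lat: split at 2 digits → 00° and 42.8463′; 0 + 42.8463/60 = 0.7141050
  N → positive
  Lon: split at 3 digits → 086° and 19.8764′; 86 + 19.8764/60 = 86.3312733
  W → negative
Point 2:
  φ: 41 + 20.09/60 = 41.3348333
  N ⇒ keep positive
  Longitude: 27.316′ = 0.455267°; total 179.4552667
  W → negative
Point 3:
  φ: 20.8952′ = 0.348253°; total 16.3482533
  S ⇒ negate
  λ: 62 + 32.809/60 = 62.5468167
  E → positive

1. 0.714105, -86.331273
2. 41.334833, -179.455267
3. -16.348253, 62.546817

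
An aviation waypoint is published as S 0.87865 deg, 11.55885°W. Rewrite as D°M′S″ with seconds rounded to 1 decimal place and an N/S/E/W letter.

0°52′43.1″ S, 11°33′31.9″ W

φ: whole degrees 0; 52.71900′ → 52′ and 43.140″
Lon: 0.558850° → 33.53100′; 0.53100 × 60 = 31.860″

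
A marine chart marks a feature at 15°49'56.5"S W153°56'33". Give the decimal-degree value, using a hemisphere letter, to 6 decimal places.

Lat: 49′ + 56.5″ = 49.94167′; 15 + 49.94167/60 = 15.8323611
λ: 56′ + 33″ = 56.55000′; 153 + 56.55000/60 = 153.9425000

15.832361° S, 153.942500° W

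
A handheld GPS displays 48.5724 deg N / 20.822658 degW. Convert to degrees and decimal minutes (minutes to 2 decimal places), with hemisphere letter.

φ: minutes = (48.572400 − 48) × 60 = 34.3440
Longitude: minutes = (20.822658 − 20) × 60 = 49.3595

48° 34.34′ N, 20° 49.36′ W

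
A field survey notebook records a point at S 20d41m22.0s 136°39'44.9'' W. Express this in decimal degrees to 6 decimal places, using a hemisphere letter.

20.689444° S, 136.662472° W

φ: 20° + 41/60 + 22/3600 = 20 + 0.683333 + 0.006111 = 20.6894444
λ: 136 + 39/60 + 44.9/3600 = 136.6624722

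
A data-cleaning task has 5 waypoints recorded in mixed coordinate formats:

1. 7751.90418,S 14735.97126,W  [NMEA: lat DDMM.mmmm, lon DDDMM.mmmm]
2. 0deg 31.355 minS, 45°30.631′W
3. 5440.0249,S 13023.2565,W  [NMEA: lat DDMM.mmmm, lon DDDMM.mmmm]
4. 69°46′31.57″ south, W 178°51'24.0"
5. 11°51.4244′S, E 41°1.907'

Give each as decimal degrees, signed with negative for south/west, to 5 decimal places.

1. -77.86507, -147.59952
2. -0.52258, -45.51052
3. -54.66708, -130.38761
4. -69.77544, -178.85667
5. -11.85707, 41.03178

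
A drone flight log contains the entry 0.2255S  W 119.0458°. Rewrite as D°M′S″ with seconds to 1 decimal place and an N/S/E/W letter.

0°13′31.8″ S, 119°02′44.9″ W

Lat: 0.225500° → 13.53000′; 0.53000 × 60 = 31.800″
Longitude: 0.045800 × 60 = 2.74800′ → 2′, remainder × 60 = 44.880″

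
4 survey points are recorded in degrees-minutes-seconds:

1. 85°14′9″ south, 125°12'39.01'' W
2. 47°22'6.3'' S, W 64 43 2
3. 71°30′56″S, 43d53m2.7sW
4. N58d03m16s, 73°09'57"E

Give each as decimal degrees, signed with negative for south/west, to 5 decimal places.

1. -85.23583, -125.21084
2. -47.36842, -64.71722
3. -71.51556, -43.88408
4. 58.05444, 73.16583

Point 1:
  Lat: 14′ + 9″ = 14.15000′; 85 + 14.15000/60 = 85.235833
  S ⇒ negate
  Lon: 125° + 12/60 + 39.01/3600 = 125 + 0.200000 + 0.010836 = 125.210836
  hemisphere W, so the sign is −
Point 2:
  Lat: 22′ + 6.3″ = 22.10500′; 47 + 22.10500/60 = 47.368417
  S ⇒ negate
  Longitude: 43′ + 2″ = 43.03333′; 64 + 43.03333/60 = 64.717222
  W → negative
Point 3:
  Lat: 30′ + 56″ = 30.93333′; 71 + 30.93333/60 = 71.515556
  hemisphere S, so the sign is −
  Longitude: 43 + 53/60 + 2.7/3600 = 43.884083
  hemisphere W, so the sign is −
Point 4:
  Lat: 3′ + 16″ = 3.26667′; 58 + 3.26667/60 = 58.054444
  N → positive
  λ: 9′ + 57″ = 9.95000′; 73 + 9.95000/60 = 73.165833
  E ⇒ keep positive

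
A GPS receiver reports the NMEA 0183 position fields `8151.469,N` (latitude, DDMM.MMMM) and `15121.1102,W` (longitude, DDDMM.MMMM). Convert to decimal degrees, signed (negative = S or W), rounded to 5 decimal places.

φ: degrees = first 2 digits = 81, minutes = 51.469; 81 + 51.469/60 = 81.857817
N ⇒ keep positive
Lon: degrees = first 3 digits = 151, minutes = 21.1102; 151 + 21.1102/60 = 151.351837
W → negative

81.85782, -151.35184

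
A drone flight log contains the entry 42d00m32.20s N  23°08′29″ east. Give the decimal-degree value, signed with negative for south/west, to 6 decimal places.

φ: 42 + 0/60 + 32.2/3600 = 42.0089444
N → positive
Longitude: 8′ + 29″ = 8.48333′; 23 + 8.48333/60 = 23.1413889
E ⇒ keep positive

42.008944, 23.141389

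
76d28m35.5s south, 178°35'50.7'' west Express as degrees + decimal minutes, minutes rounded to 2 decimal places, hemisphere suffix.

76° 28.59′ S, 178° 35.85′ W

Latitude: seconds/60 = 0.59167; minutes = 28 + 0.59167 = 28.5917
λ: seconds/60 = 0.84500; minutes = 35 + 0.84500 = 35.8450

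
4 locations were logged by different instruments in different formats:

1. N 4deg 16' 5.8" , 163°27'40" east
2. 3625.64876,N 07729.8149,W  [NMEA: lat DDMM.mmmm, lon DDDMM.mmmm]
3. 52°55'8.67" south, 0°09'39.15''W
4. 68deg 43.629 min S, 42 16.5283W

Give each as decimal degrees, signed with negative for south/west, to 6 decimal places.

1. 4.268278, 163.461111
2. 36.427479, -77.496915
3. -52.919075, -0.160875
4. -68.727150, -42.275472

Point 1:
  Latitude: 4 + 16/60 + 5.8/3600 = 4.2682778
  N ⇒ keep positive
  λ: 163 + 27/60 + 40/3600 = 163.4611111
  E ⇒ keep positive
Point 2:
  φ: split at 2 digits → 36° and 25.64876′; 36 + 25.64876/60 = 36.4274793
  N ⇒ keep positive
  Lon: split at 3 digits → 077° and 29.8149′; 77 + 29.8149/60 = 77.4969150
  hemisphere W, so the sign is −
Point 3:
  Lat: 52 + 55/60 + 8.67/3600 = 52.9190750
  hemisphere S, so the sign is −
  Lon: 0° + 9/60 + 39.15/3600 = 0 + 0.150000 + 0.010875 = 0.1608750
  W → negative
Point 4:
  Latitude: 68 + 43.629/60 = 68.7271500
  S → negative
  Longitude: 16.5283′ = 0.275472°; total 42.2754717
  W ⇒ negate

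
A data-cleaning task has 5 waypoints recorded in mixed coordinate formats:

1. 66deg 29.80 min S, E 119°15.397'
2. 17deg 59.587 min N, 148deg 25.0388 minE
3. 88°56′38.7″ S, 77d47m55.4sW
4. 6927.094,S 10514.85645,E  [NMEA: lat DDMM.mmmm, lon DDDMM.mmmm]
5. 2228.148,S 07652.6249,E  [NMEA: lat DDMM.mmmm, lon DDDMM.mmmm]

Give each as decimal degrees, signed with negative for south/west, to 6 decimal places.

1. -66.496667, 119.256617
2. 17.993117, 148.417313
3. -88.944083, -77.798722
4. -69.451567, 105.247608
5. -22.469133, 76.877082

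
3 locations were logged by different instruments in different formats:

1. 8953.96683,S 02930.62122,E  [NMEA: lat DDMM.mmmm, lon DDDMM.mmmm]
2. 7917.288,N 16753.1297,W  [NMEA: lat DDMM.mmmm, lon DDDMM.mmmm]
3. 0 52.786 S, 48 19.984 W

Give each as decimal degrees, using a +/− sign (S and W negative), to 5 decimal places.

Point 1:
  Lat: degrees = first 2 digits = 89, minutes = 53.96683; 89 + 53.96683/60 = 89.899447
  S → negative
  Lon: split at 3 digits → 029° and 30.62122′; 29 + 30.62122/60 = 29.510354
  E ⇒ keep positive
Point 2:
  φ: split at 2 digits → 79° and 17.288′; 79 + 17.288/60 = 79.288133
  N ⇒ keep positive
  Lon: degrees = first 3 digits = 167, minutes = 53.1297; 167 + 53.1297/60 = 167.885495
  hemisphere W, so the sign is −
Point 3:
  Lat: 52.786′ = 0.879767°; total 0.879767
  hemisphere S, so the sign is −
  Longitude: 19.984′ = 0.333067°; total 48.333067
  W ⇒ negate

1. -89.89945, 29.51035
2. 79.28813, -167.88550
3. -0.87977, -48.33307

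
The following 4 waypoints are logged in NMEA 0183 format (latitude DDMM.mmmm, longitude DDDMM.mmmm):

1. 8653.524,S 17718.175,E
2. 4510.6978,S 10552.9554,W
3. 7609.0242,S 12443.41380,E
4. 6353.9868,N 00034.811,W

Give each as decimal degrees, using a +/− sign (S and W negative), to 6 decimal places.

Point 1:
  Lat: split at 2 digits → 86° and 53.524′; 86 + 53.524/60 = 86.8920667
  hemisphere S, so the sign is −
  Lon: degrees = first 3 digits = 177, minutes = 18.175; 177 + 18.175/60 = 177.3029167
  E ⇒ keep positive
Point 2:
  Latitude: degrees = first 2 digits = 45, minutes = 10.6978; 45 + 10.6978/60 = 45.1782967
  S → negative
  Lon: degrees = first 3 digits = 105, minutes = 52.9554; 105 + 52.9554/60 = 105.8825900
  hemisphere W, so the sign is −
Point 3:
  φ: degrees = first 2 digits = 76, minutes = 9.0242; 76 + 9.0242/60 = 76.1504033
  S → negative
  λ: degrees = first 3 digits = 124, minutes = 43.4138; 124 + 43.4138/60 = 124.7235633
  E → positive
Point 4:
  φ: split at 2 digits → 63° and 53.9868′; 63 + 53.9868/60 = 63.8997800
  N → positive
  λ: split at 3 digits → 000° and 34.811′; 0 + 34.811/60 = 0.5801833
  hemisphere W, so the sign is −

1. -86.892067, 177.302917
2. -45.178297, -105.882590
3. -76.150403, 124.723563
4. 63.899780, -0.580183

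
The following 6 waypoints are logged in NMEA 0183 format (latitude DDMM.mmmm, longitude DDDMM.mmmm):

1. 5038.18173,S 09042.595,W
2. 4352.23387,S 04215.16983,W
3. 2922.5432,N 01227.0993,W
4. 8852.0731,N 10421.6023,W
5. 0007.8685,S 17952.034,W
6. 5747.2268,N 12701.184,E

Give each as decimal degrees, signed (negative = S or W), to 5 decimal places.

1. -50.63636, -90.70992
2. -43.87056, -42.25283
3. 29.37572, -12.45166
4. 88.86789, -104.36004
5. -0.13114, -179.86723
6. 57.78711, 127.01973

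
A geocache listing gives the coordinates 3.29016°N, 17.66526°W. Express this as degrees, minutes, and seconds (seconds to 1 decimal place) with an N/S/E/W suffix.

φ: 0.290160 × 60 = 17.40960′ → 17′, remainder × 60 = 24.576″
Lon: whole degrees 17; 39.91560′ → 39′ and 54.936″

3°17′24.6″ N, 17°39′54.9″ W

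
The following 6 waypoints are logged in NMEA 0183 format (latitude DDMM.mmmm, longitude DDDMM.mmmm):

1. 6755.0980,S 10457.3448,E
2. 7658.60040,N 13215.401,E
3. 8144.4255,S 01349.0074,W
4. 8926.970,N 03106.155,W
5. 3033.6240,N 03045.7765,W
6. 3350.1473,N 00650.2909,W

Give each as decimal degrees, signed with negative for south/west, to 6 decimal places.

Point 1:
  Lat: degrees = first 2 digits = 67, minutes = 55.098; 67 + 55.098/60 = 67.9183000
  S ⇒ negate
  λ: split at 3 digits → 104° and 57.3448′; 104 + 57.3448/60 = 104.9557467
  E → positive
Point 2:
  Latitude: split at 2 digits → 76° and 58.6004′; 76 + 58.6004/60 = 76.9766733
  N → positive
  Lon: split at 3 digits → 132° and 15.401′; 132 + 15.401/60 = 132.2566833
  E ⇒ keep positive
Point 3:
  φ: degrees = first 2 digits = 81, minutes = 44.4255; 81 + 44.4255/60 = 81.7404250
  S → negative
  λ: split at 3 digits → 013° and 49.0074′; 13 + 49.0074/60 = 13.8167900
  W → negative
Point 4:
  φ: split at 2 digits → 89° and 26.97′; 89 + 26.97/60 = 89.4495000
  N → positive
  λ: split at 3 digits → 031° and 6.155′; 31 + 6.155/60 = 31.1025833
  W → negative
Point 5:
  Lat: split at 2 digits → 30° and 33.624′; 30 + 33.624/60 = 30.5604000
  N ⇒ keep positive
  Lon: degrees = first 3 digits = 30, minutes = 45.7765; 30 + 45.7765/60 = 30.7629417
  hemisphere W, so the sign is −
Point 6:
  Latitude: split at 2 digits → 33° and 50.1473′; 33 + 50.1473/60 = 33.8357883
  N ⇒ keep positive
  λ: split at 3 digits → 006° and 50.2909′; 6 + 50.2909/60 = 6.8381817
  W ⇒ negate

1. -67.918300, 104.955747
2. 76.976673, 132.256683
3. -81.740425, -13.816790
4. 89.449500, -31.102583
5. 30.560400, -30.762942
6. 33.835788, -6.838182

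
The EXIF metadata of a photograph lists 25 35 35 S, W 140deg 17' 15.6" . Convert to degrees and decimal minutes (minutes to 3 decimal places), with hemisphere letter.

25° 35.583′ S, 140° 17.260′ W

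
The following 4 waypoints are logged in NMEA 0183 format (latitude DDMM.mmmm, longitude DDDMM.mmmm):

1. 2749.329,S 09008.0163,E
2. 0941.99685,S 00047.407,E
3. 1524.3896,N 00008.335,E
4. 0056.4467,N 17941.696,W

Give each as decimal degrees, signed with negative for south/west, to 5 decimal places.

Point 1:
  φ: split at 2 digits → 27° and 49.329′; 27 + 49.329/60 = 27.822150
  S ⇒ negate
  Longitude: degrees = first 3 digits = 90, minutes = 8.0163; 90 + 8.0163/60 = 90.133605
  E → positive
Point 2:
  φ: degrees = first 2 digits = 9, minutes = 41.99685; 9 + 41.99685/60 = 9.699948
  S → negative
  Longitude: split at 3 digits → 000° and 47.407′; 0 + 47.407/60 = 0.790117
  E → positive
Point 3:
  φ: split at 2 digits → 15° and 24.3896′; 15 + 24.3896/60 = 15.406493
  N → positive
  Lon: degrees = first 3 digits = 0, minutes = 8.335; 0 + 8.335/60 = 0.138917
  E ⇒ keep positive
Point 4:
  φ: split at 2 digits → 00° and 56.4467′; 0 + 56.4467/60 = 0.940778
  N ⇒ keep positive
  Longitude: split at 3 digits → 179° and 41.696′; 179 + 41.696/60 = 179.694933
  W ⇒ negate

1. -27.82215, 90.13361
2. -9.69995, 0.79012
3. 15.40649, 0.13892
4. 0.94078, -179.69493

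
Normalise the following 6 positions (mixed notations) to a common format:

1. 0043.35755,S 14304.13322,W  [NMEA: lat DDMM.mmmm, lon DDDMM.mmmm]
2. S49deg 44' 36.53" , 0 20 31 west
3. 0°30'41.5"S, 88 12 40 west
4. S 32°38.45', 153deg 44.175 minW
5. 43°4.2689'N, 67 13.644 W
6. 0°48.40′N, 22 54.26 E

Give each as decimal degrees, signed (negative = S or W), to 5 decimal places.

1. -0.72263, -143.06889
2. -49.74348, -0.34194
3. -0.51153, -88.21111
4. -32.64083, -153.73625
5. 43.07115, -67.22740
6. 0.80667, 22.90433

Point 1:
  φ: split at 2 digits → 00° and 43.35755′; 0 + 43.35755/60 = 0.722626
  hemisphere S, so the sign is −
  λ: split at 3 digits → 143° and 4.13322′; 143 + 4.13322/60 = 143.068887
  hemisphere W, so the sign is −
Point 2:
  Latitude: 44′ + 36.53″ = 44.60883′; 49 + 44.60883/60 = 49.743481
  S → negative
  Lon: 0 + 20/60 + 31/3600 = 0.341944
  W ⇒ negate
Point 3:
  Latitude: 0° + 30/60 + 41.5/3600 = 0 + 0.500000 + 0.011528 = 0.511528
  S ⇒ negate
  Longitude: 88° + 12/60 + 40/3600 = 88 + 0.200000 + 0.011111 = 88.211111
  W → negative
Point 4:
  Lat: 32 + 38.45/60 = 32.640833
  S ⇒ negate
  λ: 44.175′ = 0.736250°; total 153.736250
  W ⇒ negate
Point 5:
  Lat: 4.2689′ = 0.071148°; total 43.071148
  N ⇒ keep positive
  λ: 67 + 13.644/60 = 67.227400
  W ⇒ negate
Point 6:
  φ: 48.4′ = 0.806667°; total 0.806667
  N → positive
  λ: 22 + 54.26/60 = 22.904333
  E → positive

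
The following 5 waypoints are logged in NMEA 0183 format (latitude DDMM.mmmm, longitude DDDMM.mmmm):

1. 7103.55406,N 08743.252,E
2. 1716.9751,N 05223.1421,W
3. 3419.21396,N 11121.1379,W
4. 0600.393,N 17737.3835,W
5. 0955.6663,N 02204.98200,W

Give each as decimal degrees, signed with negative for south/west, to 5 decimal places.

1. 71.05923, 87.72087
2. 17.28292, -52.38570
3. 34.32023, -111.35230
4. 6.00655, -177.62306
5. 9.92777, -22.08303

Point 1:
  Latitude: degrees = first 2 digits = 71, minutes = 3.55406; 71 + 3.55406/60 = 71.059234
  N ⇒ keep positive
  Lon: degrees = first 3 digits = 87, minutes = 43.252; 87 + 43.252/60 = 87.720867
  E ⇒ keep positive
Point 2:
  Lat: split at 2 digits → 17° and 16.9751′; 17 + 16.9751/60 = 17.282918
  N → positive
  Longitude: split at 3 digits → 052° and 23.1421′; 52 + 23.1421/60 = 52.385702
  hemisphere W, so the sign is −
Point 3:
  Latitude: split at 2 digits → 34° and 19.21396′; 34 + 19.21396/60 = 34.320233
  N ⇒ keep positive
  λ: split at 3 digits → 111° and 21.1379′; 111 + 21.1379/60 = 111.352298
  W ⇒ negate
Point 4:
  Lat: degrees = first 2 digits = 6, minutes = 0.393; 6 + 0.393/60 = 6.006550
  N → positive
  Lon: degrees = first 3 digits = 177, minutes = 37.3835; 177 + 37.3835/60 = 177.623058
  hemisphere W, so the sign is −
Point 5:
  Lat: split at 2 digits → 09° and 55.6663′; 9 + 55.6663/60 = 9.927772
  N ⇒ keep positive
  Longitude: split at 3 digits → 022° and 4.982′; 22 + 4.982/60 = 22.083033
  W ⇒ negate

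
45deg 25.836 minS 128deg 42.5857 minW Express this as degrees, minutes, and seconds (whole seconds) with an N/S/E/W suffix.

45°25′50″ S, 128°42′35″ W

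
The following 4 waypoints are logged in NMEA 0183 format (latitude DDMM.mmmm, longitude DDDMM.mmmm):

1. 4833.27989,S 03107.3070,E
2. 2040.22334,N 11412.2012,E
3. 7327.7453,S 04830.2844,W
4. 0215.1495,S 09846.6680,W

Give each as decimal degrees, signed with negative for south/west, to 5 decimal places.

Point 1:
  Latitude: split at 2 digits → 48° and 33.27989′; 48 + 33.27989/60 = 48.554665
  S ⇒ negate
  Lon: split at 3 digits → 031° and 7.307′; 31 + 7.307/60 = 31.121783
  E → positive
Point 2:
  Lat: split at 2 digits → 20° and 40.22334′; 20 + 40.22334/60 = 20.670389
  N ⇒ keep positive
  Longitude: split at 3 digits → 114° and 12.2012′; 114 + 12.2012/60 = 114.203353
  E ⇒ keep positive
Point 3:
  φ: degrees = first 2 digits = 73, minutes = 27.7453; 73 + 27.7453/60 = 73.462422
  hemisphere S, so the sign is −
  Lon: degrees = first 3 digits = 48, minutes = 30.2844; 48 + 30.2844/60 = 48.504740
  hemisphere W, so the sign is −
Point 4:
  Lat: degrees = first 2 digits = 2, minutes = 15.1495; 2 + 15.1495/60 = 2.252492
  S → negative
  λ: split at 3 digits → 098° and 46.668′; 98 + 46.668/60 = 98.777800
  W ⇒ negate

1. -48.55466, 31.12178
2. 20.67039, 114.20335
3. -73.46242, -48.50474
4. -2.25249, -98.77780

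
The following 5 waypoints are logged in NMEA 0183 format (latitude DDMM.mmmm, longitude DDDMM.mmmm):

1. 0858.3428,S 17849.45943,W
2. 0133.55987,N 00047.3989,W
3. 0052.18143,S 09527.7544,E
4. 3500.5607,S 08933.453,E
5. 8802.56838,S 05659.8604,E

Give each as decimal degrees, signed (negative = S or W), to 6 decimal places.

1. -8.972380, -178.824324
2. 1.559331, -0.789982
3. -0.869691, 95.462573
4. -35.009345, 89.557550
5. -88.042806, 56.997673

Point 1:
  Latitude: degrees = first 2 digits = 8, minutes = 58.3428; 8 + 58.3428/60 = 8.9723800
  S → negative
  Longitude: split at 3 digits → 178° and 49.45943′; 178 + 49.45943/60 = 178.8243238
  hemisphere W, so the sign is −
Point 2:
  Lat: split at 2 digits → 01° and 33.55987′; 1 + 33.55987/60 = 1.5593312
  N ⇒ keep positive
  λ: split at 3 digits → 000° and 47.3989′; 0 + 47.3989/60 = 0.7899817
  W → negative
Point 3:
  Lat: degrees = first 2 digits = 0, minutes = 52.18143; 0 + 52.18143/60 = 0.8696905
  S ⇒ negate
  Lon: split at 3 digits → 095° and 27.7544′; 95 + 27.7544/60 = 95.4625733
  E → positive
Point 4:
  φ: degrees = first 2 digits = 35, minutes = 0.5607; 35 + 0.5607/60 = 35.0093450
  hemisphere S, so the sign is −
  Longitude: degrees = first 3 digits = 89, minutes = 33.453; 89 + 33.453/60 = 89.5575500
  E ⇒ keep positive
Point 5:
  φ: degrees = first 2 digits = 88, minutes = 2.56838; 88 + 2.56838/60 = 88.0428063
  hemisphere S, so the sign is −
  Lon: degrees = first 3 digits = 56, minutes = 59.8604; 56 + 59.8604/60 = 56.9976733
  E → positive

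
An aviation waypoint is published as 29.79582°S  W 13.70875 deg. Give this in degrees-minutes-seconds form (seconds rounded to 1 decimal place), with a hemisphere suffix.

29°47′45.0″ S, 13°42′31.5″ W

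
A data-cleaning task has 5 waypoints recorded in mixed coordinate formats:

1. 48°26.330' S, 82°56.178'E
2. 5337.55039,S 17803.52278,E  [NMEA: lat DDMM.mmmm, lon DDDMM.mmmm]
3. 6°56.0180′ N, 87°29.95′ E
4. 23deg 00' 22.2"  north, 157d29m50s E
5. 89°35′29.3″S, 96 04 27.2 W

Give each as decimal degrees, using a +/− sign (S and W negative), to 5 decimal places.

Point 1:
  Lat: 26.33′ = 0.438833°; total 48.438833
  hemisphere S, so the sign is −
  Longitude: 56.178′ = 0.936300°; total 82.936300
  E ⇒ keep positive
Point 2:
  Latitude: split at 2 digits → 53° and 37.55039′; 53 + 37.55039/60 = 53.625840
  S → negative
  λ: split at 3 digits → 178° and 3.52278′; 178 + 3.52278/60 = 178.058713
  E → positive
Point 3:
  φ: 6 + 56.018/60 = 6.933633
  N → positive
  λ: 29.95′ = 0.499167°; total 87.499167
  E → positive
Point 4:
  Latitude: 23° + 0/60 + 22.2/3600 = 23 + 0.000000 + 0.006167 = 23.006167
  N → positive
  Lon: 29′ + 50″ = 29.83333′; 157 + 29.83333/60 = 157.497222
  E ⇒ keep positive
Point 5:
  φ: 89 + 35/60 + 29.3/3600 = 89.591472
  S → negative
  Lon: 4′ + 27.2″ = 4.45333′; 96 + 4.45333/60 = 96.074222
  hemisphere W, so the sign is −

1. -48.43883, 82.93630
2. -53.62584, 178.05871
3. 6.93363, 87.49917
4. 23.00617, 157.49722
5. -89.59147, -96.07422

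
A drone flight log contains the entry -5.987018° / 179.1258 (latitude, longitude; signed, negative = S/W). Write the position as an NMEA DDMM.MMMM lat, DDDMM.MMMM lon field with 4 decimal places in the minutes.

0559.2211,S / 17907.5480,E

Latitude is negative → S; |value| = 5.987018
Latitude: 5° + 0.987018 × 60 = 5° 59.221080′
λ: minutes = (179.125800 − 179) × 60 = 7.548000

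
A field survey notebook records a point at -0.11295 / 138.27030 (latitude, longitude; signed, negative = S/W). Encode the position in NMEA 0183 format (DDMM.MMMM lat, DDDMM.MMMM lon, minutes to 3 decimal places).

0006.777,S / 13816.218,E

Latitude is negative → S; |value| = 0.112950
φ: fractional part 0.112950 → 6.77700 minutes
Lon: minutes = (138.270300 − 138) × 60 = 16.21800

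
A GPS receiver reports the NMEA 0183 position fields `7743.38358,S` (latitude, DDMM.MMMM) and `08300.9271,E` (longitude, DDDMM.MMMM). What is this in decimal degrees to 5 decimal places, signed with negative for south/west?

-77.72306, 83.01545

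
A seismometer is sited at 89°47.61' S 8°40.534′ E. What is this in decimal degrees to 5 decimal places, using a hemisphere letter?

89.79350° S, 8.67557° E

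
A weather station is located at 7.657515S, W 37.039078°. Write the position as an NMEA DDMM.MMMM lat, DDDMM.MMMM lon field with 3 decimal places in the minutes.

Latitude: 7° + 0.657515 × 60 = 7° 39.45090′
Lon: 37° + 0.039078 × 60 = 37° 2.34468′

0739.451,S / 03702.345,W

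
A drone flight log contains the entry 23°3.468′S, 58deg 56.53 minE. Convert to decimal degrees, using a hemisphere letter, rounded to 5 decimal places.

23.05780° S, 58.94217° E

Latitude: 23 + 3.468/60 = 23.057800
λ: 58 + 56.53/60 = 58.942167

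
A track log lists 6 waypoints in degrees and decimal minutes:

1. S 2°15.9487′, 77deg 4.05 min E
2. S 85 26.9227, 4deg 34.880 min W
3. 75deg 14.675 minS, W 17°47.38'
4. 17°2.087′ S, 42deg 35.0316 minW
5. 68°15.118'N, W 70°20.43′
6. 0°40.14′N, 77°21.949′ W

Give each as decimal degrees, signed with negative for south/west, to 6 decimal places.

1. -2.265812, 77.067500
2. -85.448712, -4.581333
3. -75.244583, -17.789667
4. -17.034783, -42.583860
5. 68.251967, -70.340500
6. 0.669000, -77.365817

Point 1:
  φ: 2 + 15.9487/60 = 2.2658117
  S → negative
  Lon: 77 + 4.05/60 = 77.0675000
  E ⇒ keep positive
Point 2:
  φ: 26.9227′ = 0.448712°; total 85.4487117
  S ⇒ negate
  λ: 4 + 34.88/60 = 4.5813333
  W ⇒ negate
Point 3:
  Lat: 14.675′ = 0.244583°; total 75.2445833
  hemisphere S, so the sign is −
  λ: 47.38′ = 0.789667°; total 17.7896667
  W ⇒ negate
Point 4:
  Latitude: 2.087′ = 0.034783°; total 17.0347833
  S ⇒ negate
  Lon: 42 + 35.0316/60 = 42.5838600
  W → negative
Point 5:
  Lat: 15.118′ = 0.251967°; total 68.2519667
  N ⇒ keep positive
  Longitude: 70 + 20.43/60 = 70.3405000
  W → negative
Point 6:
  Lat: 0 + 40.14/60 = 0.6690000
  N ⇒ keep positive
  Longitude: 21.949′ = 0.365817°; total 77.3658167
  W ⇒ negate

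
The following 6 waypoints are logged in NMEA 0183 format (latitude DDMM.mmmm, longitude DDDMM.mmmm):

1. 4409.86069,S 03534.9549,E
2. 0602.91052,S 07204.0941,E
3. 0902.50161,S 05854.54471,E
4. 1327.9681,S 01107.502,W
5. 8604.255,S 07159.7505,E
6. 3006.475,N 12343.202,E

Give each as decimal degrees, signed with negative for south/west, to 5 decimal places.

Point 1:
  Lat: degrees = first 2 digits = 44, minutes = 9.86069; 44 + 9.86069/60 = 44.164345
  hemisphere S, so the sign is −
  Longitude: degrees = first 3 digits = 35, minutes = 34.9549; 35 + 34.9549/60 = 35.582582
  E ⇒ keep positive
Point 2:
  Latitude: degrees = first 2 digits = 6, minutes = 2.91052; 6 + 2.91052/60 = 6.048509
  S → negative
  λ: split at 3 digits → 072° and 4.0941′; 72 + 4.0941/60 = 72.068235
  E ⇒ keep positive
Point 3:
  Latitude: degrees = first 2 digits = 9, minutes = 2.50161; 9 + 2.50161/60 = 9.041694
  S → negative
  Longitude: degrees = first 3 digits = 58, minutes = 54.54471; 58 + 54.54471/60 = 58.909079
  E → positive
Point 4:
  φ: split at 2 digits → 13° and 27.9681′; 13 + 27.9681/60 = 13.466135
  hemisphere S, so the sign is −
  Longitude: split at 3 digits → 011° and 7.502′; 11 + 7.502/60 = 11.125033
  W ⇒ negate
Point 5:
  φ: split at 2 digits → 86° and 4.255′; 86 + 4.255/60 = 86.070917
  hemisphere S, so the sign is −
  Longitude: split at 3 digits → 071° and 59.7505′; 71 + 59.7505/60 = 71.995842
  E → positive
Point 6:
  φ: degrees = first 2 digits = 30, minutes = 6.475; 30 + 6.475/60 = 30.107917
  N ⇒ keep positive
  Longitude: split at 3 digits → 123° and 43.202′; 123 + 43.202/60 = 123.720033
  E → positive

1. -44.16434, 35.58258
2. -6.04851, 72.06824
3. -9.04169, 58.90908
4. -13.46614, -11.12503
5. -86.07092, 71.99584
6. 30.10792, 123.72003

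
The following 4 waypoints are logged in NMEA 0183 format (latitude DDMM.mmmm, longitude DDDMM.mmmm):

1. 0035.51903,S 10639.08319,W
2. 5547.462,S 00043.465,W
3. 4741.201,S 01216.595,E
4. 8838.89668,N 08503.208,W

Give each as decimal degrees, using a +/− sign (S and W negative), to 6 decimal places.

1. -0.591984, -106.651387
2. -55.791033, -0.724417
3. -47.686683, 12.276583
4. 88.648278, -85.053467

Point 1:
  Latitude: split at 2 digits → 00° and 35.51903′; 0 + 35.51903/60 = 0.5919838
  S ⇒ negate
  λ: degrees = first 3 digits = 106, minutes = 39.08319; 106 + 39.08319/60 = 106.6513865
  hemisphere W, so the sign is −
Point 2:
  Lat: split at 2 digits → 55° and 47.462′; 55 + 47.462/60 = 55.7910333
  S ⇒ negate
  Lon: degrees = first 3 digits = 0, minutes = 43.465; 0 + 43.465/60 = 0.7244167
  W ⇒ negate
Point 3:
  φ: degrees = first 2 digits = 47, minutes = 41.201; 47 + 41.201/60 = 47.6866833
  S ⇒ negate
  λ: split at 3 digits → 012° and 16.595′; 12 + 16.595/60 = 12.2765833
  E ⇒ keep positive
Point 4:
  Lat: degrees = first 2 digits = 88, minutes = 38.89668; 88 + 38.89668/60 = 88.6482780
  N ⇒ keep positive
  Longitude: split at 3 digits → 085° and 3.208′; 85 + 3.208/60 = 85.0534667
  hemisphere W, so the sign is −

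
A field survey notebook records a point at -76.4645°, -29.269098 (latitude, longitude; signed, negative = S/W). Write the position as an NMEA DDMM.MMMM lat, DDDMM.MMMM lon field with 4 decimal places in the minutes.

Latitude is negative → S; |value| = 76.464500
Latitude: minutes = (76.464500 − 76) × 60 = 27.870000
Longitude is negative → W; |value| = 29.269098
Lon: fractional part 0.269098 → 16.145880 minutes

7627.8700,S / 02916.1459,W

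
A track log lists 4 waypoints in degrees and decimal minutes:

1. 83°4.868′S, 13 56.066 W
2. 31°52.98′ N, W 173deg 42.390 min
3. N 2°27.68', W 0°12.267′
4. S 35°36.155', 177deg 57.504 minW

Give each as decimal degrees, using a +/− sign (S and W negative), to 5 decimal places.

1. -83.08113, -13.93443
2. 31.88300, -173.70650
3. 2.46133, -0.20445
4. -35.60258, -177.95840

Point 1:
  Latitude: 4.868′ = 0.081133°; total 83.081133
  S → negative
  Longitude: 56.066′ = 0.934433°; total 13.934433
  hemisphere W, so the sign is −
Point 2:
  Lat: 31 + 52.98/60 = 31.883000
  N ⇒ keep positive
  λ: 42.39′ = 0.706500°; total 173.706500
  hemisphere W, so the sign is −
Point 3:
  Lat: 2 + 27.68/60 = 2.461333
  N ⇒ keep positive
  λ: 0 + 12.267/60 = 0.204450
  W ⇒ negate
Point 4:
  Lat: 35 + 36.155/60 = 35.602583
  S → negative
  Longitude: 177 + 57.504/60 = 177.958400
  hemisphere W, so the sign is −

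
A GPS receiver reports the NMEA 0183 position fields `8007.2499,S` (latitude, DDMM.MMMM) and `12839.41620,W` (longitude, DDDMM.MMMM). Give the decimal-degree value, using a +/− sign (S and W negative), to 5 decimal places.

Latitude: split at 2 digits → 80° and 7.2499′; 80 + 7.2499/60 = 80.120832
hemisphere S, so the sign is −
Longitude: split at 3 digits → 128° and 39.4162′; 128 + 39.4162/60 = 128.656937
hemisphere W, so the sign is −

-80.12083, -128.65694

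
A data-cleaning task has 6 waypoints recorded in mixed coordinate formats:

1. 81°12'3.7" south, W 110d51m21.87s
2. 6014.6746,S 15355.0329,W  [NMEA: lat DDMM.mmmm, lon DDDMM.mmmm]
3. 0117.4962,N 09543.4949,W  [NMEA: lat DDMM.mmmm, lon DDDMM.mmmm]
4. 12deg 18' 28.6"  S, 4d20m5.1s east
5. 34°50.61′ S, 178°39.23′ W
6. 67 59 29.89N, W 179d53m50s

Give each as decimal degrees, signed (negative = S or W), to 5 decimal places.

1. -81.20103, -110.85608
2. -60.24458, -153.91722
3. 1.29160, -95.72492
4. -12.30794, 4.33475
5. -34.84350, -178.65383
6. 67.99164, -179.89722

Point 1:
  Lat: 81° + 12/60 + 3.7/3600 = 81 + 0.200000 + 0.001028 = 81.201028
  S → negative
  λ: 110 + 51/60 + 21.87/3600 = 110.856075
  hemisphere W, so the sign is −
Point 2:
  Lat: degrees = first 2 digits = 60, minutes = 14.6746; 60 + 14.6746/60 = 60.244577
  S → negative
  Longitude: split at 3 digits → 153° and 55.0329′; 153 + 55.0329/60 = 153.917215
  W → negative
Point 3:
  Lat: degrees = first 2 digits = 1, minutes = 17.4962; 1 + 17.4962/60 = 1.291603
  N ⇒ keep positive
  λ: split at 3 digits → 095° and 43.4949′; 95 + 43.4949/60 = 95.724915
  W → negative
Point 4:
  Lat: 18′ + 28.6″ = 18.47667′; 12 + 18.47667/60 = 12.307944
  S ⇒ negate
  λ: 4 + 20/60 + 5.1/3600 = 4.334750
  E → positive
Point 5:
  Latitude: 50.61′ = 0.843500°; total 34.843500
  S → negative
  Lon: 178 + 39.23/60 = 178.653833
  W → negative
Point 6:
  Latitude: 67° + 59/60 + 29.89/3600 = 67 + 0.983333 + 0.008303 = 67.991636
  N ⇒ keep positive
  λ: 53′ + 50″ = 53.83333′; 179 + 53.83333/60 = 179.897222
  W ⇒ negate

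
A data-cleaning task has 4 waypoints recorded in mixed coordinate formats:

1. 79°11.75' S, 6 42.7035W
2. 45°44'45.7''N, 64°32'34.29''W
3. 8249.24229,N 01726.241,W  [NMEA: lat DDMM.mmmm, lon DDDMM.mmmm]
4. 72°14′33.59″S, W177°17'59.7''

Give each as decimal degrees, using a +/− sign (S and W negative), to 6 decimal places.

1. -79.195833, -6.711725
2. 45.746028, -64.542858
3. 82.820705, -17.437350
4. -72.242664, -177.299917

Point 1:
  Latitude: 79 + 11.75/60 = 79.1958333
  hemisphere S, so the sign is −
  Longitude: 6 + 42.7035/60 = 6.7117250
  hemisphere W, so the sign is −
Point 2:
  Latitude: 44′ + 45.7″ = 44.76167′; 45 + 44.76167/60 = 45.7460278
  N ⇒ keep positive
  Lon: 64 + 32/60 + 34.29/3600 = 64.5428583
  W ⇒ negate
Point 3:
  Latitude: split at 2 digits → 82° and 49.24229′; 82 + 49.24229/60 = 82.8207048
  N ⇒ keep positive
  Longitude: split at 3 digits → 017° and 26.241′; 17 + 26.241/60 = 17.4373500
  hemisphere W, so the sign is −
Point 4:
  φ: 72 + 14/60 + 33.59/3600 = 72.2426639
  S ⇒ negate
  Lon: 177 + 17/60 + 59.7/3600 = 177.2999167
  W → negative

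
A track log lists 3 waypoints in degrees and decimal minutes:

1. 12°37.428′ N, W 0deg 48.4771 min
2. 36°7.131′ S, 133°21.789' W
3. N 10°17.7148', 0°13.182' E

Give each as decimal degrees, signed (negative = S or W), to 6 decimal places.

Point 1:
  φ: 37.428′ = 0.623800°; total 12.6238000
  N → positive
  Longitude: 0 + 48.4771/60 = 0.8079517
  hemisphere W, so the sign is −
Point 2:
  Lat: 36 + 7.131/60 = 36.1188500
  hemisphere S, so the sign is −
  Longitude: 21.789′ = 0.363150°; total 133.3631500
  hemisphere W, so the sign is −
Point 3:
  Latitude: 17.7148′ = 0.295247°; total 10.2952467
  N ⇒ keep positive
  Lon: 13.182′ = 0.219700°; total 0.2197000
  E ⇒ keep positive

1. 12.623800, -0.807952
2. -36.118850, -133.363150
3. 10.295247, 0.219700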